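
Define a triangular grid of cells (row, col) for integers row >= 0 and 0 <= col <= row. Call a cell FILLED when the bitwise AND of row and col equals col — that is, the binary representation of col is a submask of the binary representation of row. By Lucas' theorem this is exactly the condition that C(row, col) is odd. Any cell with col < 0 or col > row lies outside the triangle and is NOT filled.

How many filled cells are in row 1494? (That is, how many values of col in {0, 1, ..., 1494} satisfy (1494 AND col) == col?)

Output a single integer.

Answer: 128

Derivation:
1494 in binary = 10111010110
popcount(1494) = number of 1-bits in 10111010110 = 7
A col c satisfies (1494 AND c) == c iff every set bit of c is also set in 1494; each of the 7 set bits of 1494 can independently be on or off in c.
count = 2^7 = 128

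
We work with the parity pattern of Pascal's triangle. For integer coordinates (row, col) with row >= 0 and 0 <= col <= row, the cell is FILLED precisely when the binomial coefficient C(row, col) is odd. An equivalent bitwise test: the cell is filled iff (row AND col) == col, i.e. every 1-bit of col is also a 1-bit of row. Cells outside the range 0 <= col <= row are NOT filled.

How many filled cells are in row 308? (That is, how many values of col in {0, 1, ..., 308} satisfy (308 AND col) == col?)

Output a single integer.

308 in binary = 100110100
popcount(308) = number of 1-bits in 100110100 = 4
A col c satisfies (308 AND c) == c iff every set bit of c is also set in 308; each of the 4 set bits of 308 can independently be on or off in c.
count = 2^4 = 16

Answer: 16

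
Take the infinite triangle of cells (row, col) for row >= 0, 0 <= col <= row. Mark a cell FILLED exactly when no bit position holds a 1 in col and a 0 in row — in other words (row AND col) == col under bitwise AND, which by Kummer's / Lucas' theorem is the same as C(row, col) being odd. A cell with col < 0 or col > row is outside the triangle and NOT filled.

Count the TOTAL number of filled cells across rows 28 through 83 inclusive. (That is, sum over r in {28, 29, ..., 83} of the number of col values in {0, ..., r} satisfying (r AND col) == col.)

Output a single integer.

r28=11100 pc3: +8 =8
r29=11101 pc4: +16 =24
r30=11110 pc4: +16 =40
r31=11111 pc5: +32 =72
r32=100000 pc1: +2 =74
r33=100001 pc2: +4 =78
r34=100010 pc2: +4 =82
r35=100011 pc3: +8 =90
r36=100100 pc2: +4 =94
r37=100101 pc3: +8 =102
r38=100110 pc3: +8 =110
r39=100111 pc4: +16 =126
r40=101000 pc2: +4 =130
r41=101001 pc3: +8 =138
r42=101010 pc3: +8 =146
r43=101011 pc4: +16 =162
r44=101100 pc3: +8 =170
r45=101101 pc4: +16 =186
r46=101110 pc4: +16 =202
r47=101111 pc5: +32 =234
r48=110000 pc2: +4 =238
r49=110001 pc3: +8 =246
r50=110010 pc3: +8 =254
r51=110011 pc4: +16 =270
r52=110100 pc3: +8 =278
r53=110101 pc4: +16 =294
r54=110110 pc4: +16 =310
r55=110111 pc5: +32 =342
r56=111000 pc3: +8 =350
r57=111001 pc4: +16 =366
r58=111010 pc4: +16 =382
r59=111011 pc5: +32 =414
r60=111100 pc4: +16 =430
r61=111101 pc5: +32 =462
r62=111110 pc5: +32 =494
r63=111111 pc6: +64 =558
r64=1000000 pc1: +2 =560
r65=1000001 pc2: +4 =564
r66=1000010 pc2: +4 =568
r67=1000011 pc3: +8 =576
r68=1000100 pc2: +4 =580
r69=1000101 pc3: +8 =588
r70=1000110 pc3: +8 =596
r71=1000111 pc4: +16 =612
r72=1001000 pc2: +4 =616
r73=1001001 pc3: +8 =624
r74=1001010 pc3: +8 =632
r75=1001011 pc4: +16 =648
r76=1001100 pc3: +8 =656
r77=1001101 pc4: +16 =672
r78=1001110 pc4: +16 =688
r79=1001111 pc5: +32 =720
r80=1010000 pc2: +4 =724
r81=1010001 pc3: +8 =732
r82=1010010 pc3: +8 =740
r83=1010011 pc4: +16 =756

Answer: 756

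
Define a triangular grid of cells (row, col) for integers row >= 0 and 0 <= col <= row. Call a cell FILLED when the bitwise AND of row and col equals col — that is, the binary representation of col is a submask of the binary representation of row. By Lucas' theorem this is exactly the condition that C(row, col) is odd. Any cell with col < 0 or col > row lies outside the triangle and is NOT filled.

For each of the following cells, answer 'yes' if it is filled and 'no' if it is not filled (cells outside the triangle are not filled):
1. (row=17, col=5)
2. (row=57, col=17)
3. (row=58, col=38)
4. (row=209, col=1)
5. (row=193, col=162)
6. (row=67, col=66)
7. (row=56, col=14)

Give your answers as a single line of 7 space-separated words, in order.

(17,5): row=0b10001, col=0b101, row AND col = 0b1 = 1; 1 != 5 -> empty
(57,17): row=0b111001, col=0b10001, row AND col = 0b10001 = 17; 17 == 17 -> filled
(58,38): row=0b111010, col=0b100110, row AND col = 0b100010 = 34; 34 != 38 -> empty
(209,1): row=0b11010001, col=0b1, row AND col = 0b1 = 1; 1 == 1 -> filled
(193,162): row=0b11000001, col=0b10100010, row AND col = 0b10000000 = 128; 128 != 162 -> empty
(67,66): row=0b1000011, col=0b1000010, row AND col = 0b1000010 = 66; 66 == 66 -> filled
(56,14): row=0b111000, col=0b1110, row AND col = 0b1000 = 8; 8 != 14 -> empty

Answer: no yes no yes no yes no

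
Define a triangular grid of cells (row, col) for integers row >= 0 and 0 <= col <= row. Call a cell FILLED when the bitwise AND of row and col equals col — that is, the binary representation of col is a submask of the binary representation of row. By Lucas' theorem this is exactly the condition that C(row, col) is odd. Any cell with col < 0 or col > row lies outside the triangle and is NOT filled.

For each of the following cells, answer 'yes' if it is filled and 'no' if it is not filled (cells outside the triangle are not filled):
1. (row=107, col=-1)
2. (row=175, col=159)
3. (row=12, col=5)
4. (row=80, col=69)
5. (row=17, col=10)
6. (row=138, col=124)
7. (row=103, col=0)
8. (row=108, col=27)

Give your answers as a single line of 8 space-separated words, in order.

Answer: no no no no no no yes no

Derivation:
(107,-1): col outside [0, 107] -> not filled
(175,159): row=0b10101111, col=0b10011111, row AND col = 0b10001111 = 143; 143 != 159 -> empty
(12,5): row=0b1100, col=0b101, row AND col = 0b100 = 4; 4 != 5 -> empty
(80,69): row=0b1010000, col=0b1000101, row AND col = 0b1000000 = 64; 64 != 69 -> empty
(17,10): row=0b10001, col=0b1010, row AND col = 0b0 = 0; 0 != 10 -> empty
(138,124): row=0b10001010, col=0b1111100, row AND col = 0b1000 = 8; 8 != 124 -> empty
(103,0): row=0b1100111, col=0b0, row AND col = 0b0 = 0; 0 == 0 -> filled
(108,27): row=0b1101100, col=0b11011, row AND col = 0b1000 = 8; 8 != 27 -> empty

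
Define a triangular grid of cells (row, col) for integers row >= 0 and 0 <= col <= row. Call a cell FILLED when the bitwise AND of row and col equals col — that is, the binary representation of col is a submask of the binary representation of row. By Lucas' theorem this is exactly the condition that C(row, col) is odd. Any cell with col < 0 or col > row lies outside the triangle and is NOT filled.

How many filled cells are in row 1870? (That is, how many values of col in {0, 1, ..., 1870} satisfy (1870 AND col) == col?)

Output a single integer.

1870 in binary = 11101001110
popcount(1870) = number of 1-bits in 11101001110 = 7
A col c satisfies (1870 AND c) == c iff every set bit of c is also set in 1870; each of the 7 set bits of 1870 can independently be on or off in c.
count = 2^7 = 128

Answer: 128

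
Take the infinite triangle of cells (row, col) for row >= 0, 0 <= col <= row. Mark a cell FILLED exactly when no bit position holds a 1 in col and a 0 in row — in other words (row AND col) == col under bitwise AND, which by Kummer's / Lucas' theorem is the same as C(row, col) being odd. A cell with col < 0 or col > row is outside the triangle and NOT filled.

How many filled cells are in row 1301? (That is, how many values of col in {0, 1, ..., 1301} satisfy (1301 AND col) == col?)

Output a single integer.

Answer: 32

Derivation:
1301 in binary = 10100010101
popcount(1301) = number of 1-bits in 10100010101 = 5
A col c satisfies (1301 AND c) == c iff every set bit of c is also set in 1301; each of the 5 set bits of 1301 can independently be on or off in c.
count = 2^5 = 32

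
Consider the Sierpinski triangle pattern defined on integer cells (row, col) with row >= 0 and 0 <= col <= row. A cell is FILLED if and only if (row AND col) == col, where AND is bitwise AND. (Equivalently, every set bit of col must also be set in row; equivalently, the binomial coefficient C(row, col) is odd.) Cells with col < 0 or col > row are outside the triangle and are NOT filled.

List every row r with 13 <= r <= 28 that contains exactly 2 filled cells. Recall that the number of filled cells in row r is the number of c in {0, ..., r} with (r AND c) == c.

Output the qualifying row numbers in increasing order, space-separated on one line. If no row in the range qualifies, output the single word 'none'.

Row r has 2^popcount(r) filled cells, so we need popcount(r) = log2(2) = 1.
Scan r = 13..28 and keep those with exactly 1 one-bits:
r=13=1101 popcount=3 -> skip
r=14=1110 popcount=3 -> skip
r=15=1111 popcount=4 -> skip
r=16=10000 popcount=1 -> KEEP
r=17=10001 popcount=2 -> skip
r=18=10010 popcount=2 -> skip
r=19=10011 popcount=3 -> skip
r=20=10100 popcount=2 -> skip
r=21=10101 popcount=3 -> skip
r=22=10110 popcount=3 -> skip
r=23=10111 popcount=4 -> skip
r=24=11000 popcount=2 -> skip
r=25=11001 popcount=3 -> skip
r=26=11010 popcount=3 -> skip
r=27=11011 popcount=4 -> skip
r=28=11100 popcount=3 -> skip
Kept rows: 16

Answer: 16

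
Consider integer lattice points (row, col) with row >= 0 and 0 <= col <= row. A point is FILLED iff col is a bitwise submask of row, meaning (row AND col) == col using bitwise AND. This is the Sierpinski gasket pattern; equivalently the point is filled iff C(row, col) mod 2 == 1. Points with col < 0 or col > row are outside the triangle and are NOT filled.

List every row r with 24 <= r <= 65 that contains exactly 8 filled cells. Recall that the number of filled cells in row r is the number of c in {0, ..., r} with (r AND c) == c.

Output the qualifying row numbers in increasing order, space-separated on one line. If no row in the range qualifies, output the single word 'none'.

Answer: 25 26 28 35 37 38 41 42 44 49 50 52 56

Derivation:
Row r has 2^popcount(r) filled cells, so we need popcount(r) = log2(8) = 3.
Scan r = 24..65 and keep those with exactly 3 one-bits:
r=24=11000 popcount=2 -> skip
r=25=11001 popcount=3 -> KEEP
r=26=11010 popcount=3 -> KEEP
r=27=11011 popcount=4 -> skip
r=28=11100 popcount=3 -> KEEP
r=29=11101 popcount=4 -> skip
r=30=11110 popcount=4 -> skip
r=31=11111 popcount=5 -> skip
r=32=100000 popcount=1 -> skip
r=33=100001 popcount=2 -> skip
r=34=100010 popcount=2 -> skip
r=35=100011 popcount=3 -> KEEP
r=36=100100 popcount=2 -> skip
r=37=100101 popcount=3 -> KEEP
r=38=100110 popcount=3 -> KEEP
r=39=100111 popcount=4 -> skip
r=40=101000 popcount=2 -> skip
r=41=101001 popcount=3 -> KEEP
r=42=101010 popcount=3 -> KEEP
r=43=101011 popcount=4 -> skip
r=44=101100 popcount=3 -> KEEP
r=45=101101 popcount=4 -> skip
r=46=101110 popcount=4 -> skip
r=47=101111 popcount=5 -> skip
r=48=110000 popcount=2 -> skip
r=49=110001 popcount=3 -> KEEP
r=50=110010 popcount=3 -> KEEP
r=51=110011 popcount=4 -> skip
r=52=110100 popcount=3 -> KEEP
r=53=110101 popcount=4 -> skip
r=54=110110 popcount=4 -> skip
r=55=110111 popcount=5 -> skip
r=56=111000 popcount=3 -> KEEP
r=57=111001 popcount=4 -> skip
r=58=111010 popcount=4 -> skip
r=59=111011 popcount=5 -> skip
r=60=111100 popcount=4 -> skip
r=61=111101 popcount=5 -> skip
r=62=111110 popcount=5 -> skip
r=63=111111 popcount=6 -> skip
r=64=1000000 popcount=1 -> skip
r=65=1000001 popcount=2 -> skip
Kept rows: 25 26 28 35 37 38 41 42 44 49 50 52 56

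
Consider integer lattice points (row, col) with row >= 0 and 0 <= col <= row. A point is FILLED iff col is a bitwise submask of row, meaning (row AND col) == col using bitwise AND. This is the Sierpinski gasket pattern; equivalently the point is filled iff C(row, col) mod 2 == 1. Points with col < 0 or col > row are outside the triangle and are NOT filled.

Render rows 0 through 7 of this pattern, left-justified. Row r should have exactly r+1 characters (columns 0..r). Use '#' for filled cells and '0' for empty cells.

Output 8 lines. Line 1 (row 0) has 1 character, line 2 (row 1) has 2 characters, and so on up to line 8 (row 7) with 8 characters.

r0=0: #
r1=1: ##
r2=10: #0#
r3=11: ####
r4=100: #000#
r5=101: ##00##
r6=110: #0#0#0#
r7=111: ########

Answer: #
##
#0#
####
#000#
##00##
#0#0#0#
########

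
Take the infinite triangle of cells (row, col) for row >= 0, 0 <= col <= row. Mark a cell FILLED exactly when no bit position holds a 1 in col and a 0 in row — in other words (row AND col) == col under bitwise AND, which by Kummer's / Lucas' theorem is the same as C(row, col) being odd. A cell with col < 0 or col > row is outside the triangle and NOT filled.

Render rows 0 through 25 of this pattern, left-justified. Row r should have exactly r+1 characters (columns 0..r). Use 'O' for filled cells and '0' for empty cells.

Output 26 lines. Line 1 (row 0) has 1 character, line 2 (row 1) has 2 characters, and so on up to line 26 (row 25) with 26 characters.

r0=0: O
r1=1: OO
r2=10: O0O
r3=11: OOOO
r4=100: O000O
r5=101: OO00OO
r6=110: O0O0O0O
r7=111: OOOOOOOO
r8=1000: O0000000O
r9=1001: OO000000OO
r10=1010: O0O00000O0O
r11=1011: OOOO0000OOOO
r12=1100: O000O000O000O
r13=1101: OO00OO00OO00OO
r14=1110: O0O0O0O0O0O0O0O
r15=1111: OOOOOOOOOOOOOOOO
r16=10000: O000000000000000O
r17=10001: OO00000000000000OO
r18=10010: O0O0000000000000O0O
r19=10011: OOOO000000000000OOOO
r20=10100: O000O00000000000O000O
r21=10101: OO00OO0000000000OO00OO
r22=10110: O0O0O0O000000000O0O0O0O
r23=10111: OOOOOOOO00000000OOOOOOOO
r24=11000: O0000000O0000000O0000000O
r25=11001: OO000000OO000000OO000000OO

Answer: O
OO
O0O
OOOO
O000O
OO00OO
O0O0O0O
OOOOOOOO
O0000000O
OO000000OO
O0O00000O0O
OOOO0000OOOO
O000O000O000O
OO00OO00OO00OO
O0O0O0O0O0O0O0O
OOOOOOOOOOOOOOOO
O000000000000000O
OO00000000000000OO
O0O0000000000000O0O
OOOO000000000000OOOO
O000O00000000000O000O
OO00OO0000000000OO00OO
O0O0O0O000000000O0O0O0O
OOOOOOOO00000000OOOOOOOO
O0000000O0000000O0000000O
OO000000OO000000OO000000OO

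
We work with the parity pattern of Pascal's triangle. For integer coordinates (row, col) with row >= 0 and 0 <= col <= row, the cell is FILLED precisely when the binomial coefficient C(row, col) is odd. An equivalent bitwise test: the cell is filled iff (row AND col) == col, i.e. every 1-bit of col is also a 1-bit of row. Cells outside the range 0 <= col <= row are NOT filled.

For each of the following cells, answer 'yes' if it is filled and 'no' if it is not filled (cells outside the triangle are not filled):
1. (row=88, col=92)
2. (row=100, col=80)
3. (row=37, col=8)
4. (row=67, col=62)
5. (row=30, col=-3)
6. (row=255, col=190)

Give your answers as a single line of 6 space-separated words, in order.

(88,92): col outside [0, 88] -> not filled
(100,80): row=0b1100100, col=0b1010000, row AND col = 0b1000000 = 64; 64 != 80 -> empty
(37,8): row=0b100101, col=0b1000, row AND col = 0b0 = 0; 0 != 8 -> empty
(67,62): row=0b1000011, col=0b111110, row AND col = 0b10 = 2; 2 != 62 -> empty
(30,-3): col outside [0, 30] -> not filled
(255,190): row=0b11111111, col=0b10111110, row AND col = 0b10111110 = 190; 190 == 190 -> filled

Answer: no no no no no yes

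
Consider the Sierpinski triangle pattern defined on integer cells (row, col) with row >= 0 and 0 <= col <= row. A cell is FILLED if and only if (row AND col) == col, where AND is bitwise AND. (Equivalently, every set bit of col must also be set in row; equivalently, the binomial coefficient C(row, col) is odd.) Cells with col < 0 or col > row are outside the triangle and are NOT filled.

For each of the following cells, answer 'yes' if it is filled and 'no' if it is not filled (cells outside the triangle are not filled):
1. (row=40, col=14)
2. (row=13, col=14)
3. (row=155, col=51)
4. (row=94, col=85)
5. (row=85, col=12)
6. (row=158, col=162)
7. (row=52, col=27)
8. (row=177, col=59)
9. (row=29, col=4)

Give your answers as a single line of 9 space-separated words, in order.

Answer: no no no no no no no no yes

Derivation:
(40,14): row=0b101000, col=0b1110, row AND col = 0b1000 = 8; 8 != 14 -> empty
(13,14): col outside [0, 13] -> not filled
(155,51): row=0b10011011, col=0b110011, row AND col = 0b10011 = 19; 19 != 51 -> empty
(94,85): row=0b1011110, col=0b1010101, row AND col = 0b1010100 = 84; 84 != 85 -> empty
(85,12): row=0b1010101, col=0b1100, row AND col = 0b100 = 4; 4 != 12 -> empty
(158,162): col outside [0, 158] -> not filled
(52,27): row=0b110100, col=0b11011, row AND col = 0b10000 = 16; 16 != 27 -> empty
(177,59): row=0b10110001, col=0b111011, row AND col = 0b110001 = 49; 49 != 59 -> empty
(29,4): row=0b11101, col=0b100, row AND col = 0b100 = 4; 4 == 4 -> filled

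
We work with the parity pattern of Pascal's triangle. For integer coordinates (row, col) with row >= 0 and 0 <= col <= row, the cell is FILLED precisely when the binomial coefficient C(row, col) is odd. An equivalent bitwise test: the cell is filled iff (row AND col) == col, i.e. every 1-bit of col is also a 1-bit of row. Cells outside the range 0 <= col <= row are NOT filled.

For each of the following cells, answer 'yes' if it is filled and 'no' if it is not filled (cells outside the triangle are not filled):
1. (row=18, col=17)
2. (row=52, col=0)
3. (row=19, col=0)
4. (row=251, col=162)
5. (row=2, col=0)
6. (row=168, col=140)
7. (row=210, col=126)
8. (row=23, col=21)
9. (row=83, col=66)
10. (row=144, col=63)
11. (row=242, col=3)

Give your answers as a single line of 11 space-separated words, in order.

Answer: no yes yes yes yes no no yes yes no no

Derivation:
(18,17): row=0b10010, col=0b10001, row AND col = 0b10000 = 16; 16 != 17 -> empty
(52,0): row=0b110100, col=0b0, row AND col = 0b0 = 0; 0 == 0 -> filled
(19,0): row=0b10011, col=0b0, row AND col = 0b0 = 0; 0 == 0 -> filled
(251,162): row=0b11111011, col=0b10100010, row AND col = 0b10100010 = 162; 162 == 162 -> filled
(2,0): row=0b10, col=0b0, row AND col = 0b0 = 0; 0 == 0 -> filled
(168,140): row=0b10101000, col=0b10001100, row AND col = 0b10001000 = 136; 136 != 140 -> empty
(210,126): row=0b11010010, col=0b1111110, row AND col = 0b1010010 = 82; 82 != 126 -> empty
(23,21): row=0b10111, col=0b10101, row AND col = 0b10101 = 21; 21 == 21 -> filled
(83,66): row=0b1010011, col=0b1000010, row AND col = 0b1000010 = 66; 66 == 66 -> filled
(144,63): row=0b10010000, col=0b111111, row AND col = 0b10000 = 16; 16 != 63 -> empty
(242,3): row=0b11110010, col=0b11, row AND col = 0b10 = 2; 2 != 3 -> empty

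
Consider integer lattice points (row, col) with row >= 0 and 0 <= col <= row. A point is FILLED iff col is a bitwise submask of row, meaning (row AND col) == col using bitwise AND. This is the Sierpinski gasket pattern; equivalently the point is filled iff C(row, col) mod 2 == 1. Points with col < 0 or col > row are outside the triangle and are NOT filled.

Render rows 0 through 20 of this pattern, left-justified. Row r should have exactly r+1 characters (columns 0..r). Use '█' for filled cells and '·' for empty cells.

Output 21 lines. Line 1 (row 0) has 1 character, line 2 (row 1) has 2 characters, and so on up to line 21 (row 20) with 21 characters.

r0=0: █
r1=1: ██
r2=10: █·█
r3=11: ████
r4=100: █···█
r5=101: ██··██
r6=110: █·█·█·█
r7=111: ████████
r8=1000: █·······█
r9=1001: ██······██
r10=1010: █·█·····█·█
r11=1011: ████····████
r12=1100: █···█···█···█
r13=1101: ██··██··██··██
r14=1110: █·█·█·█·█·█·█·█
r15=1111: ████████████████
r16=10000: █···············█
r17=10001: ██··············██
r18=10010: █·█·············█·█
r19=10011: ████············████
r20=10100: █···█···········█···█

Answer: █
██
█·█
████
█···█
██··██
█·█·█·█
████████
█·······█
██······██
█·█·····█·█
████····████
█···█···█···█
██··██··██··██
█·█·█·█·█·█·█·█
████████████████
█···············█
██··············██
█·█·············█·█
████············████
█···█···········█···█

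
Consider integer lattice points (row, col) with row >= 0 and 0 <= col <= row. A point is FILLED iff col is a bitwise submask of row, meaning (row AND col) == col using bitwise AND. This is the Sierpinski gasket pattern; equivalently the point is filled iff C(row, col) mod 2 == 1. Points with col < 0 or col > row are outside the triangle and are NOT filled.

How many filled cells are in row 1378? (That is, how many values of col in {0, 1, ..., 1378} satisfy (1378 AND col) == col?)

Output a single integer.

1378 in binary = 10101100010
popcount(1378) = number of 1-bits in 10101100010 = 5
A col c satisfies (1378 AND c) == c iff every set bit of c is also set in 1378; each of the 5 set bits of 1378 can independently be on or off in c.
count = 2^5 = 32

Answer: 32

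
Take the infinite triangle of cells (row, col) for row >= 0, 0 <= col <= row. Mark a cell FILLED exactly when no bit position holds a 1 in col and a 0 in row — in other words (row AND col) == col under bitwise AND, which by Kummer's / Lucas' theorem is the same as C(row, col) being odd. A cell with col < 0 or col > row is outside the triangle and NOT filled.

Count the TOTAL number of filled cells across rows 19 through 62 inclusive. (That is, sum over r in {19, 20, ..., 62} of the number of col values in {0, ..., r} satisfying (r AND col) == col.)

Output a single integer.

Answer: 574

Derivation:
r19=10011 pc3: +8 =8
r20=10100 pc2: +4 =12
r21=10101 pc3: +8 =20
r22=10110 pc3: +8 =28
r23=10111 pc4: +16 =44
r24=11000 pc2: +4 =48
r25=11001 pc3: +8 =56
r26=11010 pc3: +8 =64
r27=11011 pc4: +16 =80
r28=11100 pc3: +8 =88
r29=11101 pc4: +16 =104
r30=11110 pc4: +16 =120
r31=11111 pc5: +32 =152
r32=100000 pc1: +2 =154
r33=100001 pc2: +4 =158
r34=100010 pc2: +4 =162
r35=100011 pc3: +8 =170
r36=100100 pc2: +4 =174
r37=100101 pc3: +8 =182
r38=100110 pc3: +8 =190
r39=100111 pc4: +16 =206
r40=101000 pc2: +4 =210
r41=101001 pc3: +8 =218
r42=101010 pc3: +8 =226
r43=101011 pc4: +16 =242
r44=101100 pc3: +8 =250
r45=101101 pc4: +16 =266
r46=101110 pc4: +16 =282
r47=101111 pc5: +32 =314
r48=110000 pc2: +4 =318
r49=110001 pc3: +8 =326
r50=110010 pc3: +8 =334
r51=110011 pc4: +16 =350
r52=110100 pc3: +8 =358
r53=110101 pc4: +16 =374
r54=110110 pc4: +16 =390
r55=110111 pc5: +32 =422
r56=111000 pc3: +8 =430
r57=111001 pc4: +16 =446
r58=111010 pc4: +16 =462
r59=111011 pc5: +32 =494
r60=111100 pc4: +16 =510
r61=111101 pc5: +32 =542
r62=111110 pc5: +32 =574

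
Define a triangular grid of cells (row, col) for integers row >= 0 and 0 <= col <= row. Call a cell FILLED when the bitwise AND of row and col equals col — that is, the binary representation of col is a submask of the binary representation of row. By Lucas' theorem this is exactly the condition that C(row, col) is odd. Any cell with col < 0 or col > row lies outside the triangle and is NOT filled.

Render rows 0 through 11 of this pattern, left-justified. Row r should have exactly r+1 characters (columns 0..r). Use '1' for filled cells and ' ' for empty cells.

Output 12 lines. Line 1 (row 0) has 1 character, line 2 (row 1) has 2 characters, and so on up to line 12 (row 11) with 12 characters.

r0=0: 1
r1=1: 11
r2=10: 1 1
r3=11: 1111
r4=100: 1   1
r5=101: 11  11
r6=110: 1 1 1 1
r7=111: 11111111
r8=1000: 1       1
r9=1001: 11      11
r10=1010: 1 1     1 1
r11=1011: 1111    1111

Answer: 1
11
1 1
1111
1   1
11  11
1 1 1 1
11111111
1       1
11      11
1 1     1 1
1111    1111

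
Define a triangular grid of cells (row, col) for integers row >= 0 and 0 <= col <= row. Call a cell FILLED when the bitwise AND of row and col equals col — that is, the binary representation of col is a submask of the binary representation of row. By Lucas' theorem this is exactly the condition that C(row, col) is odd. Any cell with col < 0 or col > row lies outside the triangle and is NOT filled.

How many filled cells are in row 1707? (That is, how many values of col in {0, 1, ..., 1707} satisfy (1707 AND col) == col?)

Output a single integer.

Answer: 128

Derivation:
1707 in binary = 11010101011
popcount(1707) = number of 1-bits in 11010101011 = 7
A col c satisfies (1707 AND c) == c iff every set bit of c is also set in 1707; each of the 7 set bits of 1707 can independently be on or off in c.
count = 2^7 = 128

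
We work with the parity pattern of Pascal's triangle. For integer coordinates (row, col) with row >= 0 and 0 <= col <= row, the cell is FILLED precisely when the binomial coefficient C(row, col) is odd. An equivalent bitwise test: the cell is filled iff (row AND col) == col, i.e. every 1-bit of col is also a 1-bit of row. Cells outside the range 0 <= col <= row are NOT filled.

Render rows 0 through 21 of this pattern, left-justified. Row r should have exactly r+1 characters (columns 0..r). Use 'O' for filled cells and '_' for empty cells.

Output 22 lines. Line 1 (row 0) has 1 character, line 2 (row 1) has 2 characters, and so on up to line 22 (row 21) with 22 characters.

Answer: O
OO
O_O
OOOO
O___O
OO__OO
O_O_O_O
OOOOOOOO
O_______O
OO______OO
O_O_____O_O
OOOO____OOOO
O___O___O___O
OO__OO__OO__OO
O_O_O_O_O_O_O_O
OOOOOOOOOOOOOOOO
O_______________O
OO______________OO
O_O_____________O_O
OOOO____________OOOO
O___O___________O___O
OO__OO__________OO__OO

Derivation:
r0=0: O
r1=1: OO
r2=10: O_O
r3=11: OOOO
r4=100: O___O
r5=101: OO__OO
r6=110: O_O_O_O
r7=111: OOOOOOOO
r8=1000: O_______O
r9=1001: OO______OO
r10=1010: O_O_____O_O
r11=1011: OOOO____OOOO
r12=1100: O___O___O___O
r13=1101: OO__OO__OO__OO
r14=1110: O_O_O_O_O_O_O_O
r15=1111: OOOOOOOOOOOOOOOO
r16=10000: O_______________O
r17=10001: OO______________OO
r18=10010: O_O_____________O_O
r19=10011: OOOO____________OOOO
r20=10100: O___O___________O___O
r21=10101: OO__OO__________OO__OO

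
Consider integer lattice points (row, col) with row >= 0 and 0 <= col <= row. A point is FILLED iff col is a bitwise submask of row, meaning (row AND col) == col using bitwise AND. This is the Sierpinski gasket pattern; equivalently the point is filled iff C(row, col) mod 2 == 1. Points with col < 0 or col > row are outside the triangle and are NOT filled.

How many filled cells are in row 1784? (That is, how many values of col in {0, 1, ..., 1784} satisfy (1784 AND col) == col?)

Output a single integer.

Answer: 128

Derivation:
1784 in binary = 11011111000
popcount(1784) = number of 1-bits in 11011111000 = 7
A col c satisfies (1784 AND c) == c iff every set bit of c is also set in 1784; each of the 7 set bits of 1784 can independently be on or off in c.
count = 2^7 = 128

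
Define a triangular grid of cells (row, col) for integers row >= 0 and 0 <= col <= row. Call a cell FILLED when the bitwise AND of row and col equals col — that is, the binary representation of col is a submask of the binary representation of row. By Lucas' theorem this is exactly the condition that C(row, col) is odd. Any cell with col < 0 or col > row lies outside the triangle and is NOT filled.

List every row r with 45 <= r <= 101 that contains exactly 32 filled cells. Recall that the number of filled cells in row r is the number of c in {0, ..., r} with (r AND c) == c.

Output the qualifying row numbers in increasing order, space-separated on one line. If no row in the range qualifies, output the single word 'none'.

Answer: 47 55 59 61 62 79 87 91 93 94

Derivation:
Row r has 2^popcount(r) filled cells, so we need popcount(r) = log2(32) = 5.
Scan r = 45..101 and keep those with exactly 5 one-bits:
r=45=101101 popcount=4 -> skip
r=46=101110 popcount=4 -> skip
r=47=101111 popcount=5 -> KEEP
r=48=110000 popcount=2 -> skip
r=49=110001 popcount=3 -> skip
r=50=110010 popcount=3 -> skip
r=51=110011 popcount=4 -> skip
r=52=110100 popcount=3 -> skip
r=53=110101 popcount=4 -> skip
r=54=110110 popcount=4 -> skip
r=55=110111 popcount=5 -> KEEP
r=56=111000 popcount=3 -> skip
r=57=111001 popcount=4 -> skip
r=58=111010 popcount=4 -> skip
r=59=111011 popcount=5 -> KEEP
r=60=111100 popcount=4 -> skip
r=61=111101 popcount=5 -> KEEP
r=62=111110 popcount=5 -> KEEP
r=63=111111 popcount=6 -> skip
r=64=1000000 popcount=1 -> skip
r=65=1000001 popcount=2 -> skip
r=66=1000010 popcount=2 -> skip
r=67=1000011 popcount=3 -> skip
r=68=1000100 popcount=2 -> skip
r=69=1000101 popcount=3 -> skip
r=70=1000110 popcount=3 -> skip
r=71=1000111 popcount=4 -> skip
r=72=1001000 popcount=2 -> skip
r=73=1001001 popcount=3 -> skip
r=74=1001010 popcount=3 -> skip
r=75=1001011 popcount=4 -> skip
r=76=1001100 popcount=3 -> skip
r=77=1001101 popcount=4 -> skip
r=78=1001110 popcount=4 -> skip
r=79=1001111 popcount=5 -> KEEP
r=80=1010000 popcount=2 -> skip
r=81=1010001 popcount=3 -> skip
r=82=1010010 popcount=3 -> skip
r=83=1010011 popcount=4 -> skip
r=84=1010100 popcount=3 -> skip
r=85=1010101 popcount=4 -> skip
r=86=1010110 popcount=4 -> skip
r=87=1010111 popcount=5 -> KEEP
r=88=1011000 popcount=3 -> skip
r=89=1011001 popcount=4 -> skip
r=90=1011010 popcount=4 -> skip
r=91=1011011 popcount=5 -> KEEP
r=92=1011100 popcount=4 -> skip
r=93=1011101 popcount=5 -> KEEP
r=94=1011110 popcount=5 -> KEEP
r=95=1011111 popcount=6 -> skip
r=96=1100000 popcount=2 -> skip
r=97=1100001 popcount=3 -> skip
r=98=1100010 popcount=3 -> skip
r=99=1100011 popcount=4 -> skip
r=100=1100100 popcount=3 -> skip
r=101=1100101 popcount=4 -> skip
Kept rows: 47 55 59 61 62 79 87 91 93 94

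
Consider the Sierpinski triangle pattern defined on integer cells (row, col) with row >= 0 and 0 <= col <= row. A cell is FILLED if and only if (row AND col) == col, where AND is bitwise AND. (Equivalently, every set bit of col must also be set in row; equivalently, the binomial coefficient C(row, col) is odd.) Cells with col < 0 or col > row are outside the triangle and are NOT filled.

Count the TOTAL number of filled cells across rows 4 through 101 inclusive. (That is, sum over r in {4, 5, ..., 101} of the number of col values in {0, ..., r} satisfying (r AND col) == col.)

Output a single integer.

Answer: 1266

Derivation:
r4=100 pc1: +2 =2
r5=101 pc2: +4 =6
r6=110 pc2: +4 =10
r7=111 pc3: +8 =18
r8=1000 pc1: +2 =20
r9=1001 pc2: +4 =24
r10=1010 pc2: +4 =28
r11=1011 pc3: +8 =36
r12=1100 pc2: +4 =40
r13=1101 pc3: +8 =48
r14=1110 pc3: +8 =56
r15=1111 pc4: +16 =72
r16=10000 pc1: +2 =74
r17=10001 pc2: +4 =78
r18=10010 pc2: +4 =82
r19=10011 pc3: +8 =90
r20=10100 pc2: +4 =94
r21=10101 pc3: +8 =102
r22=10110 pc3: +8 =110
r23=10111 pc4: +16 =126
r24=11000 pc2: +4 =130
r25=11001 pc3: +8 =138
r26=11010 pc3: +8 =146
r27=11011 pc4: +16 =162
r28=11100 pc3: +8 =170
r29=11101 pc4: +16 =186
r30=11110 pc4: +16 =202
r31=11111 pc5: +32 =234
r32=100000 pc1: +2 =236
r33=100001 pc2: +4 =240
r34=100010 pc2: +4 =244
r35=100011 pc3: +8 =252
r36=100100 pc2: +4 =256
r37=100101 pc3: +8 =264
r38=100110 pc3: +8 =272
r39=100111 pc4: +16 =288
r40=101000 pc2: +4 =292
r41=101001 pc3: +8 =300
r42=101010 pc3: +8 =308
r43=101011 pc4: +16 =324
r44=101100 pc3: +8 =332
r45=101101 pc4: +16 =348
r46=101110 pc4: +16 =364
r47=101111 pc5: +32 =396
r48=110000 pc2: +4 =400
r49=110001 pc3: +8 =408
r50=110010 pc3: +8 =416
r51=110011 pc4: +16 =432
r52=110100 pc3: +8 =440
r53=110101 pc4: +16 =456
r54=110110 pc4: +16 =472
r55=110111 pc5: +32 =504
r56=111000 pc3: +8 =512
r57=111001 pc4: +16 =528
r58=111010 pc4: +16 =544
r59=111011 pc5: +32 =576
r60=111100 pc4: +16 =592
r61=111101 pc5: +32 =624
r62=111110 pc5: +32 =656
r63=111111 pc6: +64 =720
r64=1000000 pc1: +2 =722
r65=1000001 pc2: +4 =726
r66=1000010 pc2: +4 =730
r67=1000011 pc3: +8 =738
r68=1000100 pc2: +4 =742
r69=1000101 pc3: +8 =750
r70=1000110 pc3: +8 =758
r71=1000111 pc4: +16 =774
r72=1001000 pc2: +4 =778
r73=1001001 pc3: +8 =786
r74=1001010 pc3: +8 =794
r75=1001011 pc4: +16 =810
r76=1001100 pc3: +8 =818
r77=1001101 pc4: +16 =834
r78=1001110 pc4: +16 =850
r79=1001111 pc5: +32 =882
r80=1010000 pc2: +4 =886
r81=1010001 pc3: +8 =894
r82=1010010 pc3: +8 =902
r83=1010011 pc4: +16 =918
r84=1010100 pc3: +8 =926
r85=1010101 pc4: +16 =942
r86=1010110 pc4: +16 =958
r87=1010111 pc5: +32 =990
r88=1011000 pc3: +8 =998
r89=1011001 pc4: +16 =1014
r90=1011010 pc4: +16 =1030
r91=1011011 pc5: +32 =1062
r92=1011100 pc4: +16 =1078
r93=1011101 pc5: +32 =1110
r94=1011110 pc5: +32 =1142
r95=1011111 pc6: +64 =1206
r96=1100000 pc2: +4 =1210
r97=1100001 pc3: +8 =1218
r98=1100010 pc3: +8 =1226
r99=1100011 pc4: +16 =1242
r100=1100100 pc3: +8 =1250
r101=1100101 pc4: +16 =1266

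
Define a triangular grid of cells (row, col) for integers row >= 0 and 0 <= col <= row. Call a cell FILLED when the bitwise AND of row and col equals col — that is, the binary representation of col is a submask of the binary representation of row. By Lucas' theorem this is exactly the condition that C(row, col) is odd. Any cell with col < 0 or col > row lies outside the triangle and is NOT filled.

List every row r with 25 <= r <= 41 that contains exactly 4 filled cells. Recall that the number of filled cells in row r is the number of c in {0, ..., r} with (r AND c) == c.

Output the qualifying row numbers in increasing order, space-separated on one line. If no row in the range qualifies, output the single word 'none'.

Answer: 33 34 36 40

Derivation:
Row r has 2^popcount(r) filled cells, so we need popcount(r) = log2(4) = 2.
Scan r = 25..41 and keep those with exactly 2 one-bits:
r=25=11001 popcount=3 -> skip
r=26=11010 popcount=3 -> skip
r=27=11011 popcount=4 -> skip
r=28=11100 popcount=3 -> skip
r=29=11101 popcount=4 -> skip
r=30=11110 popcount=4 -> skip
r=31=11111 popcount=5 -> skip
r=32=100000 popcount=1 -> skip
r=33=100001 popcount=2 -> KEEP
r=34=100010 popcount=2 -> KEEP
r=35=100011 popcount=3 -> skip
r=36=100100 popcount=2 -> KEEP
r=37=100101 popcount=3 -> skip
r=38=100110 popcount=3 -> skip
r=39=100111 popcount=4 -> skip
r=40=101000 popcount=2 -> KEEP
r=41=101001 popcount=3 -> skip
Kept rows: 33 34 36 40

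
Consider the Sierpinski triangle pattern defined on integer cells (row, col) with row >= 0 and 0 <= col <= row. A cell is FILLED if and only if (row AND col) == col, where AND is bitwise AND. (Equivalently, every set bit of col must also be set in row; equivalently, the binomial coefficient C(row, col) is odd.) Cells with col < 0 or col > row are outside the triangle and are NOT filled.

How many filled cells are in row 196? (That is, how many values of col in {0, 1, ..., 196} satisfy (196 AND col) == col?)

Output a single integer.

Answer: 8

Derivation:
196 in binary = 11000100
popcount(196) = number of 1-bits in 11000100 = 3
A col c satisfies (196 AND c) == c iff every set bit of c is also set in 196; each of the 3 set bits of 196 can independently be on or off in c.
count = 2^3 = 8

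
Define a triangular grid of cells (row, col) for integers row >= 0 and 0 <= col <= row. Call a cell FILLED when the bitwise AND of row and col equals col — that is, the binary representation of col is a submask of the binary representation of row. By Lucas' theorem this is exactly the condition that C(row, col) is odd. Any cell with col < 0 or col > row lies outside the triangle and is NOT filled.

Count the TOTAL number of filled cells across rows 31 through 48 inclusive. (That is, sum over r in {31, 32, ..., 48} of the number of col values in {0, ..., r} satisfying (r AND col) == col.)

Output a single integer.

Answer: 198

Derivation:
r31=11111 pc5: +32 =32
r32=100000 pc1: +2 =34
r33=100001 pc2: +4 =38
r34=100010 pc2: +4 =42
r35=100011 pc3: +8 =50
r36=100100 pc2: +4 =54
r37=100101 pc3: +8 =62
r38=100110 pc3: +8 =70
r39=100111 pc4: +16 =86
r40=101000 pc2: +4 =90
r41=101001 pc3: +8 =98
r42=101010 pc3: +8 =106
r43=101011 pc4: +16 =122
r44=101100 pc3: +8 =130
r45=101101 pc4: +16 =146
r46=101110 pc4: +16 =162
r47=101111 pc5: +32 =194
r48=110000 pc2: +4 =198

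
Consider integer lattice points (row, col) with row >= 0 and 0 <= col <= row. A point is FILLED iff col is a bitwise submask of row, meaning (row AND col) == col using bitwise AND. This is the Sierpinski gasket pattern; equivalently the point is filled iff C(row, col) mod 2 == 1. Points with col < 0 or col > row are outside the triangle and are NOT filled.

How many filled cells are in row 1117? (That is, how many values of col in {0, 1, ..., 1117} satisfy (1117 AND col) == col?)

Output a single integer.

1117 in binary = 10001011101
popcount(1117) = number of 1-bits in 10001011101 = 6
A col c satisfies (1117 AND c) == c iff every set bit of c is also set in 1117; each of the 6 set bits of 1117 can independently be on or off in c.
count = 2^6 = 64

Answer: 64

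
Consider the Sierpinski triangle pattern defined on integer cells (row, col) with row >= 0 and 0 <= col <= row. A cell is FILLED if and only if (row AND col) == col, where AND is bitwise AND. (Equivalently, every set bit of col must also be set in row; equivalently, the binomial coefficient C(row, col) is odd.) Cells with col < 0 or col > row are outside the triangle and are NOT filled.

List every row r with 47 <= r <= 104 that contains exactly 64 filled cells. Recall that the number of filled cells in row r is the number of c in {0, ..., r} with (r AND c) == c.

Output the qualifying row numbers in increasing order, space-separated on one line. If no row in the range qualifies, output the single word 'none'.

Answer: 63 95

Derivation:
Row r has 2^popcount(r) filled cells, so we need popcount(r) = log2(64) = 6.
Scan r = 47..104 and keep those with exactly 6 one-bits:
r=47=101111 popcount=5 -> skip
r=48=110000 popcount=2 -> skip
r=49=110001 popcount=3 -> skip
r=50=110010 popcount=3 -> skip
r=51=110011 popcount=4 -> skip
r=52=110100 popcount=3 -> skip
r=53=110101 popcount=4 -> skip
r=54=110110 popcount=4 -> skip
r=55=110111 popcount=5 -> skip
r=56=111000 popcount=3 -> skip
r=57=111001 popcount=4 -> skip
r=58=111010 popcount=4 -> skip
r=59=111011 popcount=5 -> skip
r=60=111100 popcount=4 -> skip
r=61=111101 popcount=5 -> skip
r=62=111110 popcount=5 -> skip
r=63=111111 popcount=6 -> KEEP
r=64=1000000 popcount=1 -> skip
r=65=1000001 popcount=2 -> skip
r=66=1000010 popcount=2 -> skip
r=67=1000011 popcount=3 -> skip
r=68=1000100 popcount=2 -> skip
r=69=1000101 popcount=3 -> skip
r=70=1000110 popcount=3 -> skip
r=71=1000111 popcount=4 -> skip
r=72=1001000 popcount=2 -> skip
r=73=1001001 popcount=3 -> skip
r=74=1001010 popcount=3 -> skip
r=75=1001011 popcount=4 -> skip
r=76=1001100 popcount=3 -> skip
r=77=1001101 popcount=4 -> skip
r=78=1001110 popcount=4 -> skip
r=79=1001111 popcount=5 -> skip
r=80=1010000 popcount=2 -> skip
r=81=1010001 popcount=3 -> skip
r=82=1010010 popcount=3 -> skip
r=83=1010011 popcount=4 -> skip
r=84=1010100 popcount=3 -> skip
r=85=1010101 popcount=4 -> skip
r=86=1010110 popcount=4 -> skip
r=87=1010111 popcount=5 -> skip
r=88=1011000 popcount=3 -> skip
r=89=1011001 popcount=4 -> skip
r=90=1011010 popcount=4 -> skip
r=91=1011011 popcount=5 -> skip
r=92=1011100 popcount=4 -> skip
r=93=1011101 popcount=5 -> skip
r=94=1011110 popcount=5 -> skip
r=95=1011111 popcount=6 -> KEEP
r=96=1100000 popcount=2 -> skip
r=97=1100001 popcount=3 -> skip
r=98=1100010 popcount=3 -> skip
r=99=1100011 popcount=4 -> skip
r=100=1100100 popcount=3 -> skip
r=101=1100101 popcount=4 -> skip
r=102=1100110 popcount=4 -> skip
r=103=1100111 popcount=5 -> skip
r=104=1101000 popcount=3 -> skip
Kept rows: 63 95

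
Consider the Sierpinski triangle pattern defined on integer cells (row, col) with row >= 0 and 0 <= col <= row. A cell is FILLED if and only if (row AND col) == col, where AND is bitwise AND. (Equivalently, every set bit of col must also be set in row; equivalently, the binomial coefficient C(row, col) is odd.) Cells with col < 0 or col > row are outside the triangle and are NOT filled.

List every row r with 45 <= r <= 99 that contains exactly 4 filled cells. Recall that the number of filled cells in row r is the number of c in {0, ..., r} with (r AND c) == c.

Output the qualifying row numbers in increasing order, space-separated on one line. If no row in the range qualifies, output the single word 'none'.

Answer: 48 65 66 68 72 80 96

Derivation:
Row r has 2^popcount(r) filled cells, so we need popcount(r) = log2(4) = 2.
Scan r = 45..99 and keep those with exactly 2 one-bits:
r=45=101101 popcount=4 -> skip
r=46=101110 popcount=4 -> skip
r=47=101111 popcount=5 -> skip
r=48=110000 popcount=2 -> KEEP
r=49=110001 popcount=3 -> skip
r=50=110010 popcount=3 -> skip
r=51=110011 popcount=4 -> skip
r=52=110100 popcount=3 -> skip
r=53=110101 popcount=4 -> skip
r=54=110110 popcount=4 -> skip
r=55=110111 popcount=5 -> skip
r=56=111000 popcount=3 -> skip
r=57=111001 popcount=4 -> skip
r=58=111010 popcount=4 -> skip
r=59=111011 popcount=5 -> skip
r=60=111100 popcount=4 -> skip
r=61=111101 popcount=5 -> skip
r=62=111110 popcount=5 -> skip
r=63=111111 popcount=6 -> skip
r=64=1000000 popcount=1 -> skip
r=65=1000001 popcount=2 -> KEEP
r=66=1000010 popcount=2 -> KEEP
r=67=1000011 popcount=3 -> skip
r=68=1000100 popcount=2 -> KEEP
r=69=1000101 popcount=3 -> skip
r=70=1000110 popcount=3 -> skip
r=71=1000111 popcount=4 -> skip
r=72=1001000 popcount=2 -> KEEP
r=73=1001001 popcount=3 -> skip
r=74=1001010 popcount=3 -> skip
r=75=1001011 popcount=4 -> skip
r=76=1001100 popcount=3 -> skip
r=77=1001101 popcount=4 -> skip
r=78=1001110 popcount=4 -> skip
r=79=1001111 popcount=5 -> skip
r=80=1010000 popcount=2 -> KEEP
r=81=1010001 popcount=3 -> skip
r=82=1010010 popcount=3 -> skip
r=83=1010011 popcount=4 -> skip
r=84=1010100 popcount=3 -> skip
r=85=1010101 popcount=4 -> skip
r=86=1010110 popcount=4 -> skip
r=87=1010111 popcount=5 -> skip
r=88=1011000 popcount=3 -> skip
r=89=1011001 popcount=4 -> skip
r=90=1011010 popcount=4 -> skip
r=91=1011011 popcount=5 -> skip
r=92=1011100 popcount=4 -> skip
r=93=1011101 popcount=5 -> skip
r=94=1011110 popcount=5 -> skip
r=95=1011111 popcount=6 -> skip
r=96=1100000 popcount=2 -> KEEP
r=97=1100001 popcount=3 -> skip
r=98=1100010 popcount=3 -> skip
r=99=1100011 popcount=4 -> skip
Kept rows: 48 65 66 68 72 80 96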